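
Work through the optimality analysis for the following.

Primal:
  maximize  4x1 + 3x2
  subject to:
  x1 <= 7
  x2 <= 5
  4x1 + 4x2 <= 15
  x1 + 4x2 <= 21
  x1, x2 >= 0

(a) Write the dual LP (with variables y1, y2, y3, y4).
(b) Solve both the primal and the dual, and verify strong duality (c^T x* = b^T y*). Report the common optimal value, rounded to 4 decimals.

The standard primal-dual pair for 'max c^T x s.t. A x <= b, x >= 0' is:
  Dual:  min b^T y  s.t.  A^T y >= c,  y >= 0.

So the dual LP is:
  minimize  7y1 + 5y2 + 15y3 + 21y4
  subject to:
    y1 + 4y3 + y4 >= 4
    y2 + 4y3 + 4y4 >= 3
    y1, y2, y3, y4 >= 0

Solving the primal: x* = (3.75, 0).
  primal value c^T x* = 15.
Solving the dual: y* = (0, 0, 1, 0).
  dual value b^T y* = 15.
Strong duality: c^T x* = b^T y*. Confirmed.

15


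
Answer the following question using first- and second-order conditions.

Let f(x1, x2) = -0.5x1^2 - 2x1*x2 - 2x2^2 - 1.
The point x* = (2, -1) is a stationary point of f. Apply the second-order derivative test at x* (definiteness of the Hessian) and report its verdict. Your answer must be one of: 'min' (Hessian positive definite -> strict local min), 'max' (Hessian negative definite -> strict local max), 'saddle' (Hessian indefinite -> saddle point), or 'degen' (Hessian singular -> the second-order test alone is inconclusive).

Compute the Hessian H = grad^2 f:
  H = [[-1, -2], [-2, -4]]
Verify stationarity: grad f(x*) = H x* + g = (0, 0).
Eigenvalues of H: -5, 0.
H has a zero eigenvalue (singular; negative semidefinite but not definite), so H is neither positive definite, negative definite, nor indefinite. The second-order test alone is inconclusive -> degen.
(Indeed, f is constant along the null direction of H through x*, so x* is not a strict local extremum.)

degen


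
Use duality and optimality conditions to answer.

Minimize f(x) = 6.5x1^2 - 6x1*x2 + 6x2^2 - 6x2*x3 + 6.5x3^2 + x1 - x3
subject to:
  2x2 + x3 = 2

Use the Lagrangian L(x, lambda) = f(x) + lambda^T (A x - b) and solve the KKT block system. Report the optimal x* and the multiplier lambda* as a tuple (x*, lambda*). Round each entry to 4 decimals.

Form the Lagrangian:
  L(x, lambda) = (1/2) x^T Q x + c^T x + lambda^T (A x - b)
Stationarity (grad_x L = 0): Q x + c + A^T lambda = 0.
Primal feasibility: A x = b.

This gives the KKT block system:
  [ Q   A^T ] [ x     ]   [-c ]
  [ A    0  ] [ lambda ] = [ b ]

Solving the linear system:
  x*      = (0.2563, 0.722, 0.556)
  lambda* = (-1.8953)
  f(x*)   = 1.7455

x* = (0.2563, 0.722, 0.556), lambda* = (-1.8953)


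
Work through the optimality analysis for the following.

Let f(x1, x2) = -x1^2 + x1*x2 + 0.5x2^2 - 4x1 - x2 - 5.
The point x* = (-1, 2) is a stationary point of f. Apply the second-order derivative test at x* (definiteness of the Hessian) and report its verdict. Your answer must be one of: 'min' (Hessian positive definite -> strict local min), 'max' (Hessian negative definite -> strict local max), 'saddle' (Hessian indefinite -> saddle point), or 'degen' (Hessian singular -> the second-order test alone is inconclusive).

Compute the Hessian H = grad^2 f:
  H = [[-2, 1], [1, 1]]
Verify stationarity: grad f(x*) = H x* + g = (0, 0).
Eigenvalues of H: -2.3028, 1.3028.
Eigenvalues have mixed signs, so H is indefinite -> x* is a saddle point.

saddle


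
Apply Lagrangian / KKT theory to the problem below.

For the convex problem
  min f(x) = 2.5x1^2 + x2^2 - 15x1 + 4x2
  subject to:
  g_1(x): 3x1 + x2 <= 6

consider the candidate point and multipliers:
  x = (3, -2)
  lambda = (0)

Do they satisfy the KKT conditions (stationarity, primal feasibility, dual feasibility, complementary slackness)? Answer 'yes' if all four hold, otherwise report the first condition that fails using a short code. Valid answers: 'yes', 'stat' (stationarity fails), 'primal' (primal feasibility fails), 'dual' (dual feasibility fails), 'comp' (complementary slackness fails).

Gradient of f: grad f(x) = Q x + c = (0, 0)
Constraint values g_i(x) = a_i^T x - b_i:
  g_1((3, -2)) = 1
Stationarity residual: grad f(x) + sum_i lambda_i a_i = (0, 0)
  -> stationarity OK
Primal feasibility (all g_i <= 0): FAILS
Dual feasibility (all lambda_i >= 0): OK
Complementary slackness (lambda_i * g_i(x) = 0 for all i): OK

Verdict: the first failing condition is primal_feasibility -> primal.

primal


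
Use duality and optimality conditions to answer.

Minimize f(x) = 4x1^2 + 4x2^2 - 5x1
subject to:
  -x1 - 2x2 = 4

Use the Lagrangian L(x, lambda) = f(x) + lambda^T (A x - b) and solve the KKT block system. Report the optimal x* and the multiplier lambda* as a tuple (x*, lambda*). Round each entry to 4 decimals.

Form the Lagrangian:
  L(x, lambda) = (1/2) x^T Q x + c^T x + lambda^T (A x - b)
Stationarity (grad_x L = 0): Q x + c + A^T lambda = 0.
Primal feasibility: A x = b.

This gives the KKT block system:
  [ Q   A^T ] [ x     ]   [-c ]
  [ A    0  ] [ lambda ] = [ b ]

Solving the linear system:
  x*      = (-0.3, -1.85)
  lambda* = (-7.4)
  f(x*)   = 15.55

x* = (-0.3, -1.85), lambda* = (-7.4)


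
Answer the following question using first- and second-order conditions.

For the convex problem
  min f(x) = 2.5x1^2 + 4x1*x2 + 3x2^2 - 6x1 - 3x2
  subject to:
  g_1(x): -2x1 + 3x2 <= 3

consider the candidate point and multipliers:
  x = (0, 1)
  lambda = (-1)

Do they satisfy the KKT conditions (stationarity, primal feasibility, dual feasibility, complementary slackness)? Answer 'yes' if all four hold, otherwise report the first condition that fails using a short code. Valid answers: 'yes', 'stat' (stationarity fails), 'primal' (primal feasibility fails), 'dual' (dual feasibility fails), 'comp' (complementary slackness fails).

Gradient of f: grad f(x) = Q x + c = (-2, 3)
Constraint values g_i(x) = a_i^T x - b_i:
  g_1((0, 1)) = 0
Stationarity residual: grad f(x) + sum_i lambda_i a_i = (0, 0)
  -> stationarity OK
Primal feasibility (all g_i <= 0): OK
Dual feasibility (all lambda_i >= 0): FAILS
Complementary slackness (lambda_i * g_i(x) = 0 for all i): OK

Verdict: the first failing condition is dual_feasibility -> dual.

dual


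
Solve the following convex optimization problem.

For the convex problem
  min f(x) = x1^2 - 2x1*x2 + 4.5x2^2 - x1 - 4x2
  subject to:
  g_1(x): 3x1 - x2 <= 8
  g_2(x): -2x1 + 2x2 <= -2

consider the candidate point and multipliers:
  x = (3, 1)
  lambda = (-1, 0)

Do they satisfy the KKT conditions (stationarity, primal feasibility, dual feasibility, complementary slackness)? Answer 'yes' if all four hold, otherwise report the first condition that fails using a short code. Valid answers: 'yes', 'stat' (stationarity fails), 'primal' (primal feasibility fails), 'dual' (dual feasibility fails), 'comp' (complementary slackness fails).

Gradient of f: grad f(x) = Q x + c = (3, -1)
Constraint values g_i(x) = a_i^T x - b_i:
  g_1((3, 1)) = 0
  g_2((3, 1)) = -2
Stationarity residual: grad f(x) + sum_i lambda_i a_i = (0, 0)
  -> stationarity OK
Primal feasibility (all g_i <= 0): OK
Dual feasibility (all lambda_i >= 0): FAILS
Complementary slackness (lambda_i * g_i(x) = 0 for all i): OK

Verdict: the first failing condition is dual_feasibility -> dual.

dual


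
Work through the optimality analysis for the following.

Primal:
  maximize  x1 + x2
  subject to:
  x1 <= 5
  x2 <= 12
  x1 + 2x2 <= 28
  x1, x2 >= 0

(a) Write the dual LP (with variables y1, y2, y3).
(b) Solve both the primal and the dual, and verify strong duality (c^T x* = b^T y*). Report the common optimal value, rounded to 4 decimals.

The standard primal-dual pair for 'max c^T x s.t. A x <= b, x >= 0' is:
  Dual:  min b^T y  s.t.  A^T y >= c,  y >= 0.

So the dual LP is:
  minimize  5y1 + 12y2 + 28y3
  subject to:
    y1 + y3 >= 1
    y2 + 2y3 >= 1
    y1, y2, y3 >= 0

Solving the primal: x* = (5, 11.5).
  primal value c^T x* = 16.5.
Solving the dual: y* = (0.5, 0, 0.5).
  dual value b^T y* = 16.5.
Strong duality: c^T x* = b^T y*. Confirmed.

16.5


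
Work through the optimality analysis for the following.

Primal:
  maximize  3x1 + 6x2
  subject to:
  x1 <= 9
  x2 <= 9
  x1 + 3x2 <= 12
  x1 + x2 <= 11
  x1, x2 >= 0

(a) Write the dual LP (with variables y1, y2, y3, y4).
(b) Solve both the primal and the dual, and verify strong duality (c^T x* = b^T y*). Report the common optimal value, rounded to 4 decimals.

The standard primal-dual pair for 'max c^T x s.t. A x <= b, x >= 0' is:
  Dual:  min b^T y  s.t.  A^T y >= c,  y >= 0.

So the dual LP is:
  minimize  9y1 + 9y2 + 12y3 + 11y4
  subject to:
    y1 + y3 + y4 >= 3
    y2 + 3y3 + y4 >= 6
    y1, y2, y3, y4 >= 0

Solving the primal: x* = (9, 1).
  primal value c^T x* = 33.
Solving the dual: y* = (1, 0, 2, 0).
  dual value b^T y* = 33.
Strong duality: c^T x* = b^T y*. Confirmed.

33


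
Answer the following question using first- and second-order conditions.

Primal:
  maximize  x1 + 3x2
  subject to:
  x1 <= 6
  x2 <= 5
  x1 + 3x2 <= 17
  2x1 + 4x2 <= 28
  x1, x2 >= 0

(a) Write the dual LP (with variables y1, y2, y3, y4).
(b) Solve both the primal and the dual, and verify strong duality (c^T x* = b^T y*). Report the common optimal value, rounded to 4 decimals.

The standard primal-dual pair for 'max c^T x s.t. A x <= b, x >= 0' is:
  Dual:  min b^T y  s.t.  A^T y >= c,  y >= 0.

So the dual LP is:
  minimize  6y1 + 5y2 + 17y3 + 28y4
  subject to:
    y1 + y3 + 2y4 >= 1
    y2 + 3y3 + 4y4 >= 3
    y1, y2, y3, y4 >= 0

Solving the primal: x* = (6, 3.6667).
  primal value c^T x* = 17.
Solving the dual: y* = (0, 0, 1, 0).
  dual value b^T y* = 17.
Strong duality: c^T x* = b^T y*. Confirmed.

17


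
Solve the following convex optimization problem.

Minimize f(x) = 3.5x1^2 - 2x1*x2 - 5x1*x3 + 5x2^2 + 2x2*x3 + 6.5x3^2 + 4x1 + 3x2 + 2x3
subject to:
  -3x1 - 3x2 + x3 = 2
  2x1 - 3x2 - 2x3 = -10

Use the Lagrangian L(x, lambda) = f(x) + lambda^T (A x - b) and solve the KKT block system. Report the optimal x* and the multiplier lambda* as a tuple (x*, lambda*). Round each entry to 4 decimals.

Form the Lagrangian:
  L(x, lambda) = (1/2) x^T Q x + c^T x + lambda^T (A x - b)
Stationarity (grad_x L = 0): Q x + c + A^T lambda = 0.
Primal feasibility: A x = b.

This gives the KKT block system:
  [ Q   A^T ] [ x     ]   [-c ]
  [ A    0  ] [ lambda ] = [ b ]

Solving the linear system:
  x*      = (-2.4615, 1.7607, -0.1024)
  lambda* = (0.1287, 8.3128)
  f(x*)   = 39.0508

x* = (-2.4615, 1.7607, -0.1024), lambda* = (0.1287, 8.3128)


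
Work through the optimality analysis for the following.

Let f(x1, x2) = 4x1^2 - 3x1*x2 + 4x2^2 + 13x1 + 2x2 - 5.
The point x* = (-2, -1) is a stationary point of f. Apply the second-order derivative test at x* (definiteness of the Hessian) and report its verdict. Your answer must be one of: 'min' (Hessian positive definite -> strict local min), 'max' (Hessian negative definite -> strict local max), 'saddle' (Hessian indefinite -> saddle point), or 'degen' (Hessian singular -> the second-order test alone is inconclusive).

Compute the Hessian H = grad^2 f:
  H = [[8, -3], [-3, 8]]
Verify stationarity: grad f(x*) = H x* + g = (0, 0).
Eigenvalues of H: 5, 11.
Both eigenvalues > 0, so H is positive definite -> x* is a strict local min.

min


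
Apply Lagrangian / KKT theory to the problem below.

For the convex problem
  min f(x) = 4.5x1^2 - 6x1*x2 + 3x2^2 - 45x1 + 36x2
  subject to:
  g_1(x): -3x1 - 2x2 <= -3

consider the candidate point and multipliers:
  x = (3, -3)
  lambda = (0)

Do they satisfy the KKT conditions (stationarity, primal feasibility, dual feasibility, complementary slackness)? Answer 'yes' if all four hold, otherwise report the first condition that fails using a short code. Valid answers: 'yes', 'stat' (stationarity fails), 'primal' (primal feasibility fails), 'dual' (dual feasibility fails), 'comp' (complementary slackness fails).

Gradient of f: grad f(x) = Q x + c = (0, 0)
Constraint values g_i(x) = a_i^T x - b_i:
  g_1((3, -3)) = 0
Stationarity residual: grad f(x) + sum_i lambda_i a_i = (0, 0)
  -> stationarity OK
Primal feasibility (all g_i <= 0): OK
Dual feasibility (all lambda_i >= 0): OK
Complementary slackness (lambda_i * g_i(x) = 0 for all i): OK

Verdict: yes, KKT holds.

yes


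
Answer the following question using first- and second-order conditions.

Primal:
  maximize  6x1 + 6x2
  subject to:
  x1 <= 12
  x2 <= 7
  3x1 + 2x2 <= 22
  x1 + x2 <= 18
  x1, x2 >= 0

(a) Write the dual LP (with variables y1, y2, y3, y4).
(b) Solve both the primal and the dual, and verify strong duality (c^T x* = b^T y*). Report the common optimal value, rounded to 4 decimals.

The standard primal-dual pair for 'max c^T x s.t. A x <= b, x >= 0' is:
  Dual:  min b^T y  s.t.  A^T y >= c,  y >= 0.

So the dual LP is:
  minimize  12y1 + 7y2 + 22y3 + 18y4
  subject to:
    y1 + 3y3 + y4 >= 6
    y2 + 2y3 + y4 >= 6
    y1, y2, y3, y4 >= 0

Solving the primal: x* = (2.6667, 7).
  primal value c^T x* = 58.
Solving the dual: y* = (0, 2, 2, 0).
  dual value b^T y* = 58.
Strong duality: c^T x* = b^T y*. Confirmed.

58


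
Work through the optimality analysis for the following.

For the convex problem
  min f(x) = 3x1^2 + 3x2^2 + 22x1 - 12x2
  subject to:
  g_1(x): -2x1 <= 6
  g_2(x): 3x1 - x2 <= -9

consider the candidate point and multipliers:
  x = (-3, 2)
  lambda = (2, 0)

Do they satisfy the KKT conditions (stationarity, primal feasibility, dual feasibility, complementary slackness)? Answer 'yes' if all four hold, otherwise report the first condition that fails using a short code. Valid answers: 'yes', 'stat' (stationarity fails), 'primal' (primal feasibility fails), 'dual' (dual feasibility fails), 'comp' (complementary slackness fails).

Gradient of f: grad f(x) = Q x + c = (4, 0)
Constraint values g_i(x) = a_i^T x - b_i:
  g_1((-3, 2)) = 0
  g_2((-3, 2)) = -2
Stationarity residual: grad f(x) + sum_i lambda_i a_i = (0, 0)
  -> stationarity OK
Primal feasibility (all g_i <= 0): OK
Dual feasibility (all lambda_i >= 0): OK
Complementary slackness (lambda_i * g_i(x) = 0 for all i): OK

Verdict: yes, KKT holds.

yes


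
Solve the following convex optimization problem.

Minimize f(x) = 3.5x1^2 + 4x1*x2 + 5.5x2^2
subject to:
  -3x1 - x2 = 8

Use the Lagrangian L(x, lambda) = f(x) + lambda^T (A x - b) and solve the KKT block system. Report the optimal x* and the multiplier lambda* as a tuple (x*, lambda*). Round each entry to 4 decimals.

Form the Lagrangian:
  L(x, lambda) = (1/2) x^T Q x + c^T x + lambda^T (A x - b)
Stationarity (grad_x L = 0): Q x + c + A^T lambda = 0.
Primal feasibility: A x = b.

This gives the KKT block system:
  [ Q   A^T ] [ x     ]   [-c ]
  [ A    0  ] [ lambda ] = [ b ]

Solving the linear system:
  x*      = (-2.8293, 0.4878)
  lambda* = (-5.9512)
  f(x*)   = 23.8049

x* = (-2.8293, 0.4878), lambda* = (-5.9512)


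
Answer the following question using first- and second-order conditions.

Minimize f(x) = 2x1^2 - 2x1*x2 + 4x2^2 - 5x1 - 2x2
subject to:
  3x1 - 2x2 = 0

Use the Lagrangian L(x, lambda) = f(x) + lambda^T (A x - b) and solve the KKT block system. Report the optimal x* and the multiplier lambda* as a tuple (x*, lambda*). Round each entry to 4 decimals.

Form the Lagrangian:
  L(x, lambda) = (1/2) x^T Q x + c^T x + lambda^T (A x - b)
Stationarity (grad_x L = 0): Q x + c + A^T lambda = 0.
Primal feasibility: A x = b.

This gives the KKT block system:
  [ Q   A^T ] [ x     ]   [-c ]
  [ A    0  ] [ lambda ] = [ b ]

Solving the linear system:
  x*      = (0.5, 0.75)
  lambda* = (1.5)
  f(x*)   = -2

x* = (0.5, 0.75), lambda* = (1.5)


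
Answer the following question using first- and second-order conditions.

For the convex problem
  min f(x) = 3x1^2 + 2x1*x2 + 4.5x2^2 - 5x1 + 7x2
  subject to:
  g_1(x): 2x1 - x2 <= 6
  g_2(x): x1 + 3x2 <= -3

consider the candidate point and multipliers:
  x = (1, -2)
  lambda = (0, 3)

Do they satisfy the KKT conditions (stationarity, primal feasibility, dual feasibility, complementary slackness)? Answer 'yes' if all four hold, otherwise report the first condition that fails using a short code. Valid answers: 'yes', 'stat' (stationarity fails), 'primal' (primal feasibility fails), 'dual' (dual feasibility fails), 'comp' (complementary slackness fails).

Gradient of f: grad f(x) = Q x + c = (-3, -9)
Constraint values g_i(x) = a_i^T x - b_i:
  g_1((1, -2)) = -2
  g_2((1, -2)) = -2
Stationarity residual: grad f(x) + sum_i lambda_i a_i = (0, 0)
  -> stationarity OK
Primal feasibility (all g_i <= 0): OK
Dual feasibility (all lambda_i >= 0): OK
Complementary slackness (lambda_i * g_i(x) = 0 for all i): FAILS

Verdict: the first failing condition is complementary_slackness -> comp.

comp


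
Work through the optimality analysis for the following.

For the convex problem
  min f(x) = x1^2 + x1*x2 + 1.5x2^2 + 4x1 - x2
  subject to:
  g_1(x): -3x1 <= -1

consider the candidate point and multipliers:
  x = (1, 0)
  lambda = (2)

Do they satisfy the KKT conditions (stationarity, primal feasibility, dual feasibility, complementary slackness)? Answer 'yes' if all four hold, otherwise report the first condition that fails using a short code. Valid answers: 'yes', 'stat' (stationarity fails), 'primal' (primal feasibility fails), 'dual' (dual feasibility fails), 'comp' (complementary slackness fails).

Gradient of f: grad f(x) = Q x + c = (6, 0)
Constraint values g_i(x) = a_i^T x - b_i:
  g_1((1, 0)) = -2
Stationarity residual: grad f(x) + sum_i lambda_i a_i = (0, 0)
  -> stationarity OK
Primal feasibility (all g_i <= 0): OK
Dual feasibility (all lambda_i >= 0): OK
Complementary slackness (lambda_i * g_i(x) = 0 for all i): FAILS

Verdict: the first failing condition is complementary_slackness -> comp.

comp


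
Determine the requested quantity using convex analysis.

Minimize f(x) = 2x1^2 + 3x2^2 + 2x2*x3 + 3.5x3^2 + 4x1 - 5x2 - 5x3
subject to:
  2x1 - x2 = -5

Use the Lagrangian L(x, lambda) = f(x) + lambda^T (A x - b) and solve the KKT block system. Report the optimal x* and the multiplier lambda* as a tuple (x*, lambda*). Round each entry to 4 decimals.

Form the Lagrangian:
  L(x, lambda) = (1/2) x^T Q x + c^T x + lambda^T (A x - b)
Stationarity (grad_x L = 0): Q x + c + A^T lambda = 0.
Primal feasibility: A x = b.

This gives the KKT block system:
  [ Q   A^T ] [ x     ]   [-c ]
  [ A    0  ] [ lambda ] = [ b ]

Solving the linear system:
  x*      = (-1.9889, 1.0222, 0.4222)
  lambda* = (1.9778)
  f(x*)   = -2.6444

x* = (-1.9889, 1.0222, 0.4222), lambda* = (1.9778)


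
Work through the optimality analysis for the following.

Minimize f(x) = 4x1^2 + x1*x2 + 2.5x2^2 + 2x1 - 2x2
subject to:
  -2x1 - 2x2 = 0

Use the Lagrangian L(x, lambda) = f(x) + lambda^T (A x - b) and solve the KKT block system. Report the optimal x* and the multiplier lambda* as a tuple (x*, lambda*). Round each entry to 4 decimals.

Form the Lagrangian:
  L(x, lambda) = (1/2) x^T Q x + c^T x + lambda^T (A x - b)
Stationarity (grad_x L = 0): Q x + c + A^T lambda = 0.
Primal feasibility: A x = b.

This gives the KKT block system:
  [ Q   A^T ] [ x     ]   [-c ]
  [ A    0  ] [ lambda ] = [ b ]

Solving the linear system:
  x*      = (-0.3636, 0.3636)
  lambda* = (-0.2727)
  f(x*)   = -0.7273

x* = (-0.3636, 0.3636), lambda* = (-0.2727)


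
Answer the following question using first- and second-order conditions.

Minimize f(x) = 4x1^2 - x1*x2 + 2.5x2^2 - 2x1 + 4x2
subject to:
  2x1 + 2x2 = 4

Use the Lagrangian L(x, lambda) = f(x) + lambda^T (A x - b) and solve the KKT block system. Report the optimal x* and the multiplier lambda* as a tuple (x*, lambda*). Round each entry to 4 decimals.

Form the Lagrangian:
  L(x, lambda) = (1/2) x^T Q x + c^T x + lambda^T (A x - b)
Stationarity (grad_x L = 0): Q x + c + A^T lambda = 0.
Primal feasibility: A x = b.

This gives the KKT block system:
  [ Q   A^T ] [ x     ]   [-c ]
  [ A    0  ] [ lambda ] = [ b ]

Solving the linear system:
  x*      = (1.2, 0.8)
  lambda* = (-3.4)
  f(x*)   = 7.2

x* = (1.2, 0.8), lambda* = (-3.4)


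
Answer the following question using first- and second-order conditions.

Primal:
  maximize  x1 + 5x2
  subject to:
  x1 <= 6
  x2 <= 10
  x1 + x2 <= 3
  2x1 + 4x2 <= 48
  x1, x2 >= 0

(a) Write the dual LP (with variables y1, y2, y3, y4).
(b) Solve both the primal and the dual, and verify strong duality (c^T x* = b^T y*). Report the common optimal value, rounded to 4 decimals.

The standard primal-dual pair for 'max c^T x s.t. A x <= b, x >= 0' is:
  Dual:  min b^T y  s.t.  A^T y >= c,  y >= 0.

So the dual LP is:
  minimize  6y1 + 10y2 + 3y3 + 48y4
  subject to:
    y1 + y3 + 2y4 >= 1
    y2 + y3 + 4y4 >= 5
    y1, y2, y3, y4 >= 0

Solving the primal: x* = (0, 3).
  primal value c^T x* = 15.
Solving the dual: y* = (0, 0, 5, 0).
  dual value b^T y* = 15.
Strong duality: c^T x* = b^T y*. Confirmed.

15


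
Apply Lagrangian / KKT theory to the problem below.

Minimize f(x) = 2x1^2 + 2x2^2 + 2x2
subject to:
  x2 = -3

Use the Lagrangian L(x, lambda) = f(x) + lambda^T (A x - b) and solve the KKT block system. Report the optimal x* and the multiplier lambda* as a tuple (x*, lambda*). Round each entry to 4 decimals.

Form the Lagrangian:
  L(x, lambda) = (1/2) x^T Q x + c^T x + lambda^T (A x - b)
Stationarity (grad_x L = 0): Q x + c + A^T lambda = 0.
Primal feasibility: A x = b.

This gives the KKT block system:
  [ Q   A^T ] [ x     ]   [-c ]
  [ A    0  ] [ lambda ] = [ b ]

Solving the linear system:
  x*      = (0, -3)
  lambda* = (10)
  f(x*)   = 12

x* = (0, -3), lambda* = (10)


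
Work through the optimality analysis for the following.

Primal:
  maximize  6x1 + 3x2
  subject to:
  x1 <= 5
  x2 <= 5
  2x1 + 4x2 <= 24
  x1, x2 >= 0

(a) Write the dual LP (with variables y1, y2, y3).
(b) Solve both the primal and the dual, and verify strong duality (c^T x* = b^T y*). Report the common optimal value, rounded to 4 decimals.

The standard primal-dual pair for 'max c^T x s.t. A x <= b, x >= 0' is:
  Dual:  min b^T y  s.t.  A^T y >= c,  y >= 0.

So the dual LP is:
  minimize  5y1 + 5y2 + 24y3
  subject to:
    y1 + 2y3 >= 6
    y2 + 4y3 >= 3
    y1, y2, y3 >= 0

Solving the primal: x* = (5, 3.5).
  primal value c^T x* = 40.5.
Solving the dual: y* = (4.5, 0, 0.75).
  dual value b^T y* = 40.5.
Strong duality: c^T x* = b^T y*. Confirmed.

40.5


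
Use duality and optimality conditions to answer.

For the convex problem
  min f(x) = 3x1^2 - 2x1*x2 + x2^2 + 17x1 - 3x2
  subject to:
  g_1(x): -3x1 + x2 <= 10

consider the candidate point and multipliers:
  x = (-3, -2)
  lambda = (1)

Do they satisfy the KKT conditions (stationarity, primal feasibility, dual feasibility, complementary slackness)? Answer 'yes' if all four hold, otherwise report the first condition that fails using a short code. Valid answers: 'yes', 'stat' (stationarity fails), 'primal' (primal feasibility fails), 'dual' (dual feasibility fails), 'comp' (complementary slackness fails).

Gradient of f: grad f(x) = Q x + c = (3, -1)
Constraint values g_i(x) = a_i^T x - b_i:
  g_1((-3, -2)) = -3
Stationarity residual: grad f(x) + sum_i lambda_i a_i = (0, 0)
  -> stationarity OK
Primal feasibility (all g_i <= 0): OK
Dual feasibility (all lambda_i >= 0): OK
Complementary slackness (lambda_i * g_i(x) = 0 for all i): FAILS

Verdict: the first failing condition is complementary_slackness -> comp.

comp


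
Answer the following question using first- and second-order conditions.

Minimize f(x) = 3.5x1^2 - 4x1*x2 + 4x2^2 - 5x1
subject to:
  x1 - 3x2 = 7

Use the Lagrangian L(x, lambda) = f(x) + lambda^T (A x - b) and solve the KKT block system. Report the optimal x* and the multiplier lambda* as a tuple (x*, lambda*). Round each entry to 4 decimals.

Form the Lagrangian:
  L(x, lambda) = (1/2) x^T Q x + c^T x + lambda^T (A x - b)
Stationarity (grad_x L = 0): Q x + c + A^T lambda = 0.
Primal feasibility: A x = b.

This gives the KKT block system:
  [ Q   A^T ] [ x     ]   [-c ]
  [ A    0  ] [ lambda ] = [ b ]

Solving the linear system:
  x*      = (0.3617, -2.2128)
  lambda* = (-6.383)
  f(x*)   = 21.4362

x* = (0.3617, -2.2128), lambda* = (-6.383)


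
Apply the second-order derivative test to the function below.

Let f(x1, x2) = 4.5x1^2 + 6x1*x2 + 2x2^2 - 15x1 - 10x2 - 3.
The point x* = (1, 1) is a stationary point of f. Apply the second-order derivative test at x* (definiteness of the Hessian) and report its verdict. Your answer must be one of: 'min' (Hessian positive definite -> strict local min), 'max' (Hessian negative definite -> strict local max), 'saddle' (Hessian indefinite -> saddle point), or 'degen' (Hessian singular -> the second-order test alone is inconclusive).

Compute the Hessian H = grad^2 f:
  H = [[9, 6], [6, 4]]
Verify stationarity: grad f(x*) = H x* + g = (0, 0).
Eigenvalues of H: 0, 13.
H has a zero eigenvalue (singular; positive semidefinite but not definite), so H is neither positive definite, negative definite, nor indefinite. The second-order test alone is inconclusive -> degen.
(Indeed, f is constant along the null direction of H through x*, so x* is not a strict local extremum.)

degen


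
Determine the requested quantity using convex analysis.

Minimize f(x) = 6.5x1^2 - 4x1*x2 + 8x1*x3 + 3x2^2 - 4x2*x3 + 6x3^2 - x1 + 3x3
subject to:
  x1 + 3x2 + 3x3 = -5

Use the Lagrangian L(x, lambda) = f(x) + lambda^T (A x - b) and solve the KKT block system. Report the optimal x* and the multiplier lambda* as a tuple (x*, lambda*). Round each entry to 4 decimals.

Form the Lagrangian:
  L(x, lambda) = (1/2) x^T Q x + c^T x + lambda^T (A x - b)
Stationarity (grad_x L = 0): Q x + c + A^T lambda = 0.
Primal feasibility: A x = b.

This gives the KKT block system:
  [ Q   A^T ] [ x     ]   [-c ]
  [ A    0  ] [ lambda ] = [ b ]

Solving the linear system:
  x*      = (0.3564, -0.8189, -0.9666)
  lambda* = (0.8242)
  f(x*)   = 0.4323

x* = (0.3564, -0.8189, -0.9666), lambda* = (0.8242)


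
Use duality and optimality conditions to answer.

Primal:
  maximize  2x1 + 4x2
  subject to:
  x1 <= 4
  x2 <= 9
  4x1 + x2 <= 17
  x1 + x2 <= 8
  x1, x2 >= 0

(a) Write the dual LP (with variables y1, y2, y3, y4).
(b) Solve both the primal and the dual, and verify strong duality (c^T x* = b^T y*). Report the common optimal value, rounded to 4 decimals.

The standard primal-dual pair for 'max c^T x s.t. A x <= b, x >= 0' is:
  Dual:  min b^T y  s.t.  A^T y >= c,  y >= 0.

So the dual LP is:
  minimize  4y1 + 9y2 + 17y3 + 8y4
  subject to:
    y1 + 4y3 + y4 >= 2
    y2 + y3 + y4 >= 4
    y1, y2, y3, y4 >= 0

Solving the primal: x* = (0, 8).
  primal value c^T x* = 32.
Solving the dual: y* = (0, 0, 0, 4).
  dual value b^T y* = 32.
Strong duality: c^T x* = b^T y*. Confirmed.

32


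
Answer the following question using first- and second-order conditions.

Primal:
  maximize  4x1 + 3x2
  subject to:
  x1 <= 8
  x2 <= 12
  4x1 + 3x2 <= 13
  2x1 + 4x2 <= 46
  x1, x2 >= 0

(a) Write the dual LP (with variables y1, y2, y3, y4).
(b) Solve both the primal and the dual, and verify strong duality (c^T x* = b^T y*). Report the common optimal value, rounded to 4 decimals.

The standard primal-dual pair for 'max c^T x s.t. A x <= b, x >= 0' is:
  Dual:  min b^T y  s.t.  A^T y >= c,  y >= 0.

So the dual LP is:
  minimize  8y1 + 12y2 + 13y3 + 46y4
  subject to:
    y1 + 4y3 + 2y4 >= 4
    y2 + 3y3 + 4y4 >= 3
    y1, y2, y3, y4 >= 0

Solving the primal: x* = (3.25, 0).
  primal value c^T x* = 13.
Solving the dual: y* = (0, 0, 1, 0).
  dual value b^T y* = 13.
Strong duality: c^T x* = b^T y*. Confirmed.

13


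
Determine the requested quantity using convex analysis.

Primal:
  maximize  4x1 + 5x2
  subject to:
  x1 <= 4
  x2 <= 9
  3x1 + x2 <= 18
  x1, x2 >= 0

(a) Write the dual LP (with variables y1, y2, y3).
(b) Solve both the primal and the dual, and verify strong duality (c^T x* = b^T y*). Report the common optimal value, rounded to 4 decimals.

The standard primal-dual pair for 'max c^T x s.t. A x <= b, x >= 0' is:
  Dual:  min b^T y  s.t.  A^T y >= c,  y >= 0.

So the dual LP is:
  minimize  4y1 + 9y2 + 18y3
  subject to:
    y1 + 3y3 >= 4
    y2 + y3 >= 5
    y1, y2, y3 >= 0

Solving the primal: x* = (3, 9).
  primal value c^T x* = 57.
Solving the dual: y* = (0, 3.6667, 1.3333).
  dual value b^T y* = 57.
Strong duality: c^T x* = b^T y*. Confirmed.

57


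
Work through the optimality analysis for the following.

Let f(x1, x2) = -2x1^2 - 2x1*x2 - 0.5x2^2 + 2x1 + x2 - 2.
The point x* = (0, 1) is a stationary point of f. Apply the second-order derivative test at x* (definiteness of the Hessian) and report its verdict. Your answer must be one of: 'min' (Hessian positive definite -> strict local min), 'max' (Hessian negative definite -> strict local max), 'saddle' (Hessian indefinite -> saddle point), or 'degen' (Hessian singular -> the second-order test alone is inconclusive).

Compute the Hessian H = grad^2 f:
  H = [[-4, -2], [-2, -1]]
Verify stationarity: grad f(x*) = H x* + g = (0, 0).
Eigenvalues of H: -5, 0.
H has a zero eigenvalue (singular; negative semidefinite but not definite), so H is neither positive definite, negative definite, nor indefinite. The second-order test alone is inconclusive -> degen.
(Indeed, f is constant along the null direction of H through x*, so x* is not a strict local extremum.)

degen


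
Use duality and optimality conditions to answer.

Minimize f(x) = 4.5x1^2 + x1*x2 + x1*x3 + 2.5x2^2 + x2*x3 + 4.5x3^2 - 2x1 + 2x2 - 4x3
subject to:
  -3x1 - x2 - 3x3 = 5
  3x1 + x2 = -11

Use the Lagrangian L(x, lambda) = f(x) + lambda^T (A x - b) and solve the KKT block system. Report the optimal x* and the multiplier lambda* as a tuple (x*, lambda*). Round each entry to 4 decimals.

Form the Lagrangian:
  L(x, lambda) = (1/2) x^T Q x + c^T x + lambda^T (A x - b)
Stationarity (grad_x L = 0): Q x + c + A^T lambda = 0.
Primal feasibility: A x = b.

This gives the KKT block system:
  [ Q   A^T ] [ x     ]   [-c ]
  [ A    0  ] [ lambda ] = [ b ]

Solving the linear system:
  x*      = (-2.9583, -2.125, 2)
  lambda* = (2.9722, 12.5556)
  f(x*)   = 58.4583

x* = (-2.9583, -2.125, 2), lambda* = (2.9722, 12.5556)


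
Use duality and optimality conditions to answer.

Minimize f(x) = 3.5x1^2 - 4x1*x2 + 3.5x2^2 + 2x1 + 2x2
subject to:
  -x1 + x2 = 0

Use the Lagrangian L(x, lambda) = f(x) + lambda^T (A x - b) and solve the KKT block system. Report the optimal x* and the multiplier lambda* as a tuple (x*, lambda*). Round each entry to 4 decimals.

Form the Lagrangian:
  L(x, lambda) = (1/2) x^T Q x + c^T x + lambda^T (A x - b)
Stationarity (grad_x L = 0): Q x + c + A^T lambda = 0.
Primal feasibility: A x = b.

This gives the KKT block system:
  [ Q   A^T ] [ x     ]   [-c ]
  [ A    0  ] [ lambda ] = [ b ]

Solving the linear system:
  x*      = (-0.6667, -0.6667)
  lambda* = (0)
  f(x*)   = -1.3333

x* = (-0.6667, -0.6667), lambda* = (0)


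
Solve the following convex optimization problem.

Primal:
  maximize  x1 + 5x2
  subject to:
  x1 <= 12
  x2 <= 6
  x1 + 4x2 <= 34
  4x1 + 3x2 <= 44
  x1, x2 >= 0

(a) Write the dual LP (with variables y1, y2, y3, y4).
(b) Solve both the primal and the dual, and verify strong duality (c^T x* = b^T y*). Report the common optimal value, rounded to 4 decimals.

The standard primal-dual pair for 'max c^T x s.t. A x <= b, x >= 0' is:
  Dual:  min b^T y  s.t.  A^T y >= c,  y >= 0.

So the dual LP is:
  minimize  12y1 + 6y2 + 34y3 + 44y4
  subject to:
    y1 + y3 + 4y4 >= 1
    y2 + 4y3 + 3y4 >= 5
    y1, y2, y3, y4 >= 0

Solving the primal: x* = (6.5, 6).
  primal value c^T x* = 36.5.
Solving the dual: y* = (0, 4.25, 0, 0.25).
  dual value b^T y* = 36.5.
Strong duality: c^T x* = b^T y*. Confirmed.

36.5


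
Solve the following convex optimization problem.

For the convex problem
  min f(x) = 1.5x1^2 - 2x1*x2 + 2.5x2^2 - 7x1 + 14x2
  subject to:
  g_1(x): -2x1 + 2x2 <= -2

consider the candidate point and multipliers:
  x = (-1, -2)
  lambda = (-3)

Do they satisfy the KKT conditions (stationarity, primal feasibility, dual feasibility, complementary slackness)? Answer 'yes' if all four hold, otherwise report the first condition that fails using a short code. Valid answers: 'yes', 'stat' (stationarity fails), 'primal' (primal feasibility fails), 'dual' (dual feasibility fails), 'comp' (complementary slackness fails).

Gradient of f: grad f(x) = Q x + c = (-6, 6)
Constraint values g_i(x) = a_i^T x - b_i:
  g_1((-1, -2)) = 0
Stationarity residual: grad f(x) + sum_i lambda_i a_i = (0, 0)
  -> stationarity OK
Primal feasibility (all g_i <= 0): OK
Dual feasibility (all lambda_i >= 0): FAILS
Complementary slackness (lambda_i * g_i(x) = 0 for all i): OK

Verdict: the first failing condition is dual_feasibility -> dual.

dual


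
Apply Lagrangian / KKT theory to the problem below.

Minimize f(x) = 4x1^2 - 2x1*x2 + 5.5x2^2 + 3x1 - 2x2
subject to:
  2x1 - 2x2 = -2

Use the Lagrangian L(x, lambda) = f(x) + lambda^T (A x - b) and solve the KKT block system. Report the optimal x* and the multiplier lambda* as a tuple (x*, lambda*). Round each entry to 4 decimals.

Form the Lagrangian:
  L(x, lambda) = (1/2) x^T Q x + c^T x + lambda^T (A x - b)
Stationarity (grad_x L = 0): Q x + c + A^T lambda = 0.
Primal feasibility: A x = b.

This gives the KKT block system:
  [ Q   A^T ] [ x     ]   [-c ]
  [ A    0  ] [ lambda ] = [ b ]

Solving the linear system:
  x*      = (-0.6667, 0.3333)
  lambda* = (1.5)
  f(x*)   = 0.1667

x* = (-0.6667, 0.3333), lambda* = (1.5)


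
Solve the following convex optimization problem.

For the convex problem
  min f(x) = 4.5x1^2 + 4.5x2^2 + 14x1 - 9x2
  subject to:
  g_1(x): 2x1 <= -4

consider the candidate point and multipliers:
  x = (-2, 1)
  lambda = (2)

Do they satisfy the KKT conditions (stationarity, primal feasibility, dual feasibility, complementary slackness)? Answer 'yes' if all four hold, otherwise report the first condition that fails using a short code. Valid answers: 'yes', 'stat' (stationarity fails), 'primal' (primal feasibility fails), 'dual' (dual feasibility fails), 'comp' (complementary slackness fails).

Gradient of f: grad f(x) = Q x + c = (-4, 0)
Constraint values g_i(x) = a_i^T x - b_i:
  g_1((-2, 1)) = 0
Stationarity residual: grad f(x) + sum_i lambda_i a_i = (0, 0)
  -> stationarity OK
Primal feasibility (all g_i <= 0): OK
Dual feasibility (all lambda_i >= 0): OK
Complementary slackness (lambda_i * g_i(x) = 0 for all i): OK

Verdict: yes, KKT holds.

yes


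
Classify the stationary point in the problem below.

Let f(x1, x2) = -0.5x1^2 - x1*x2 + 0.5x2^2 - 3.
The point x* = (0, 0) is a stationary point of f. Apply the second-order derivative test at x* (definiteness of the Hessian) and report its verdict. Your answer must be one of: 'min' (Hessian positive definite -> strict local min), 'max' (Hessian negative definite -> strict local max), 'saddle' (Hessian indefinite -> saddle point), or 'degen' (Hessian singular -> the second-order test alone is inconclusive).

Compute the Hessian H = grad^2 f:
  H = [[-1, -1], [-1, 1]]
Verify stationarity: grad f(x*) = H x* + g = (0, 0).
Eigenvalues of H: -1.4142, 1.4142.
Eigenvalues have mixed signs, so H is indefinite -> x* is a saddle point.

saddle


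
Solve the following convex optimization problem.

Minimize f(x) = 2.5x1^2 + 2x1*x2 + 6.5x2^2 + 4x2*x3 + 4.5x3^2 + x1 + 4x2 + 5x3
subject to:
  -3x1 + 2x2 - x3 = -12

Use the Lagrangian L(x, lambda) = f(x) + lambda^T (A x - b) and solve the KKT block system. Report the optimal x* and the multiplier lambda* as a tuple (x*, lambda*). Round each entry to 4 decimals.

Form the Lagrangian:
  L(x, lambda) = (1/2) x^T Q x + c^T x + lambda^T (A x - b)
Stationarity (grad_x L = 0): Q x + c + A^T lambda = 0.
Primal feasibility: A x = b.

This gives the KKT block system:
  [ Q   A^T ] [ x     ]   [-c ]
  [ A    0  ] [ lambda ] = [ b ]

Solving the linear system:
  x*      = (2.7965, -1.5234, 0.5636)
  lambda* = (3.9786)
  f(x*)   = 23.6319

x* = (2.7965, -1.5234, 0.5636), lambda* = (3.9786)


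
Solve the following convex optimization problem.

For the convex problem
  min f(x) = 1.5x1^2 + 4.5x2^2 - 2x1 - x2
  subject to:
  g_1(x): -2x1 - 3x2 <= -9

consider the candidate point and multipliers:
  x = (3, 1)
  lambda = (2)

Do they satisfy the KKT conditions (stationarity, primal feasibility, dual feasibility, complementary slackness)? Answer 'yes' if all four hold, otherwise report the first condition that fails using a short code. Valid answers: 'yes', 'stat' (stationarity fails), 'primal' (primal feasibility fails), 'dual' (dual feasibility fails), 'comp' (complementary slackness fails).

Gradient of f: grad f(x) = Q x + c = (7, 8)
Constraint values g_i(x) = a_i^T x - b_i:
  g_1((3, 1)) = 0
Stationarity residual: grad f(x) + sum_i lambda_i a_i = (3, 2)
  -> stationarity FAILS
Primal feasibility (all g_i <= 0): OK
Dual feasibility (all lambda_i >= 0): OK
Complementary slackness (lambda_i * g_i(x) = 0 for all i): OK

Verdict: the first failing condition is stationarity -> stat.

stat


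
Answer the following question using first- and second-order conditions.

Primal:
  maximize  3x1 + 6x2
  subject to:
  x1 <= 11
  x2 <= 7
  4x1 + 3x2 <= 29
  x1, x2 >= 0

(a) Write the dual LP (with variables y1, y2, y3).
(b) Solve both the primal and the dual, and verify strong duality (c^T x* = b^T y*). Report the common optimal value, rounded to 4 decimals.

The standard primal-dual pair for 'max c^T x s.t. A x <= b, x >= 0' is:
  Dual:  min b^T y  s.t.  A^T y >= c,  y >= 0.

So the dual LP is:
  minimize  11y1 + 7y2 + 29y3
  subject to:
    y1 + 4y3 >= 3
    y2 + 3y3 >= 6
    y1, y2, y3 >= 0

Solving the primal: x* = (2, 7).
  primal value c^T x* = 48.
Solving the dual: y* = (0, 3.75, 0.75).
  dual value b^T y* = 48.
Strong duality: c^T x* = b^T y*. Confirmed.

48


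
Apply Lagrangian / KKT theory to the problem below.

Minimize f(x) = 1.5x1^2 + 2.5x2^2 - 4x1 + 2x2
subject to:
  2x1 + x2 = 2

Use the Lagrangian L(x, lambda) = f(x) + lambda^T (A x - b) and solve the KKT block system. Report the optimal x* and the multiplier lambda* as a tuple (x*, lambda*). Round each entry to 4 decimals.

Form the Lagrangian:
  L(x, lambda) = (1/2) x^T Q x + c^T x + lambda^T (A x - b)
Stationarity (grad_x L = 0): Q x + c + A^T lambda = 0.
Primal feasibility: A x = b.

This gives the KKT block system:
  [ Q   A^T ] [ x     ]   [-c ]
  [ A    0  ] [ lambda ] = [ b ]

Solving the linear system:
  x*      = (1.2174, -0.4348)
  lambda* = (0.1739)
  f(x*)   = -3.0435

x* = (1.2174, -0.4348), lambda* = (0.1739)


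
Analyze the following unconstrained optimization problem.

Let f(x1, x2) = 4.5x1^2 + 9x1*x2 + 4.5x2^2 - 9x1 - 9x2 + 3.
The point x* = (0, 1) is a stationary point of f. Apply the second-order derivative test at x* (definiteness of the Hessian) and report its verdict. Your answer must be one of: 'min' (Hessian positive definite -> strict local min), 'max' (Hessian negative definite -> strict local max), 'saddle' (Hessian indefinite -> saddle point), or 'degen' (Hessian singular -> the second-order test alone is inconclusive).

Compute the Hessian H = grad^2 f:
  H = [[9, 9], [9, 9]]
Verify stationarity: grad f(x*) = H x* + g = (0, 0).
Eigenvalues of H: 0, 18.
H has a zero eigenvalue (singular; positive semidefinite but not definite), so H is neither positive definite, negative definite, nor indefinite. The second-order test alone is inconclusive -> degen.
(Indeed, f is constant along the null direction of H through x*, so x* is not a strict local extremum.)

degen


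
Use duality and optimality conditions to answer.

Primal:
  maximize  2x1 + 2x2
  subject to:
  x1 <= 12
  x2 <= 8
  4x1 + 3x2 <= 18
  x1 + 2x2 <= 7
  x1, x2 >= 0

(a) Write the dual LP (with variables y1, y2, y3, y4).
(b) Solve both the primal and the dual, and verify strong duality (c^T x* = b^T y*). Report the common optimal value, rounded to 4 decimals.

The standard primal-dual pair for 'max c^T x s.t. A x <= b, x >= 0' is:
  Dual:  min b^T y  s.t.  A^T y >= c,  y >= 0.

So the dual LP is:
  minimize  12y1 + 8y2 + 18y3 + 7y4
  subject to:
    y1 + 4y3 + y4 >= 2
    y2 + 3y3 + 2y4 >= 2
    y1, y2, y3, y4 >= 0

Solving the primal: x* = (3, 2).
  primal value c^T x* = 10.
Solving the dual: y* = (0, 0, 0.4, 0.4).
  dual value b^T y* = 10.
Strong duality: c^T x* = b^T y*. Confirmed.

10


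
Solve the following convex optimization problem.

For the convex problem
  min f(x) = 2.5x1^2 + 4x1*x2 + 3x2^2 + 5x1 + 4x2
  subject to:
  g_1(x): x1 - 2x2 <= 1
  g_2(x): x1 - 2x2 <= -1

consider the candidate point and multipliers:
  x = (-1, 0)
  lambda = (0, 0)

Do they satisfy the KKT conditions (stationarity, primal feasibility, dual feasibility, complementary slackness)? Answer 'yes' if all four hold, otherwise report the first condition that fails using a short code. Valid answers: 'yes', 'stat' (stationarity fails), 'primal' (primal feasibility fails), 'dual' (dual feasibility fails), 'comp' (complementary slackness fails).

Gradient of f: grad f(x) = Q x + c = (0, 0)
Constraint values g_i(x) = a_i^T x - b_i:
  g_1((-1, 0)) = -2
  g_2((-1, 0)) = 0
Stationarity residual: grad f(x) + sum_i lambda_i a_i = (0, 0)
  -> stationarity OK
Primal feasibility (all g_i <= 0): OK
Dual feasibility (all lambda_i >= 0): OK
Complementary slackness (lambda_i * g_i(x) = 0 for all i): OK

Verdict: yes, KKT holds.

yes
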